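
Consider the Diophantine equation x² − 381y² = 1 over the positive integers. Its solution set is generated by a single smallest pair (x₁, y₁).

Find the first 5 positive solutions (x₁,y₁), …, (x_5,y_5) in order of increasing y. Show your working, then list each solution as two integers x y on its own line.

1015 52
2060449 105560
4182710455 214286748
8490900163201 435001992880
17236523148587575 883053831259652

d=381: √d = [19; 1,1,12,1,1,38] (ℓ=6, even), read p_5/q_5
step 0: (19, 1)  from 19·(1,0) + (0,1)
…
step 2: (39, 2)  from 1·(20,1) + (19,1)
…
step 4: (527, 27)  from 1·(488,25) + (39,2)
step 5: (1015, 52)  from 1·(527,27) + (488,25)
→ (1015, 52).  Check: 1015²=1030225, 381·52²=1030224, difference 1.
(1015+52√381)^2 = 2060449 + 105560√381
(1015+52√381)^3 = 4182710455 + 214286748√381
(1015+52√381)^4 = 8490900163201 + 435001992880√381
(1015+52√381)^5 = 17236523148587575 + 883053831259652√381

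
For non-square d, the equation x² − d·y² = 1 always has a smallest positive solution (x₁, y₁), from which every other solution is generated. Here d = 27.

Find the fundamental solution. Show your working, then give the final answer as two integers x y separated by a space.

d=27: √d = [5; 5,10] (ℓ=2, even), read p_1/q_1
a_0=5:  p_0=5·1+0=5,  q_0=5·0+1=1
a_1=5:  p_1=5·5+1=26,  q_1=5·1+0=5
fundamental: x₁=26, y₁=5  (since 676 − 27·25 = 1)

26 5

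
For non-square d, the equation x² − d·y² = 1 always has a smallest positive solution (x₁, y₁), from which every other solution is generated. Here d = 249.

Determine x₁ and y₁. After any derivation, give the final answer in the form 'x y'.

d=249: √d = [15; 1,3,1,1,5,…,3,1,30] (ℓ=16, even), read p_15/q_15
i=0: a=15 ⇒ p=15, q=1
i=1: a=1 ⇒ p=16, q=1
…
i=3: a=1 ⇒ p=79, q=5
i=4: a=1 ⇒ p=142, q=9
i=5: a=5 ⇒ p=789, q=50
…
i=8: a=10 ⇒ p=36751, q=2329
…
i=11: a=5 ⇒ p=866765, q=54929
…
i=14: a=3 ⇒ p=6669699, q=422675
i=15: a=1 ⇒ p=8553815, q=542076
→ (8553815, 542076).  Check: 8553815²=73167751054225, 249·542076²=73167751054224, difference 1.

8553815 542076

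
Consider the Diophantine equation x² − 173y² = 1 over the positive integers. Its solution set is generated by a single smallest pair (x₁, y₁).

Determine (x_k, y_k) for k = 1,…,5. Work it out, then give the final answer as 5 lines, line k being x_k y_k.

d=173: √d = [13; 6,1,1,6,26] (ℓ=5, odd), read p_9/q_9
step 0: (13, 1)  from 13·(1,0) + (0,1)
step 1: (79, 6)  from 6·(13,1) + (1,0)
step 2: (92, 7)  from 1·(79,6) + (13,1)
…
step 4: (1118, 85)  from 6·(171,13) + (92,7)
step 5: (29239, 2223)  from 26·(1118,85) + (171,13)
…
step 7: (205791, 15646)  from 1·(176552,13423) + (29239,2223)
step 8: (382343, 29069)  from 1·(205791,15646) + (176552,13423)
step 9: (2499849, 190060)  from 6·(382343,29069) + (205791,15646)
(x₁, y₁) = (2499849, 190060);  2499849² − 173·190060² = 1 ✓
(2499849+190060√173)^2 = 12498490045601 + 950242601880√173
(2499849+190060√173)^3 = 62488675684008728649 + 4750926036134042180√173
(2499849+190060√173)^4 = 312424506839974574118902401 + 23753195401006348176659760√173
(2499849+190060√173)^5 = 1562028181998744709597444087746249 + 118758803540015886040113314710300√173

2499849 190060
12498490045601 950242601880
62488675684008728649 4750926036134042180
312424506839974574118902401 23753195401006348176659760
1562028181998744709597444087746249 118758803540015886040113314710300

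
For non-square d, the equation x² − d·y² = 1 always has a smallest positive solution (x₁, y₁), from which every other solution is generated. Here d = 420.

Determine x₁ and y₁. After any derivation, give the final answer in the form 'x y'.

[20; 2,40] for √420; ℓ=2 ⇒ convergent index 1
step 0: (20, 1)  from 20·(1,0) + (0,1)
step 1: (41, 2)  from 2·(20,1) + (1,0)
→ (41, 2).  Check: 41²=1681, 420·2²=1680, difference 1.

41 2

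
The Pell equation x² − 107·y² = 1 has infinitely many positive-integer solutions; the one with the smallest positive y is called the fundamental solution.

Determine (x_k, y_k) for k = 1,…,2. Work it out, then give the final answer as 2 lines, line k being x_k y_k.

962 93
1850887 178932

√107 → a₀=10, period (2,1,9,1,2,20); ℓ=6 even so k=5
step 0: (10, 1)  from 10·(1,0) + (0,1)
step 1: (21, 2)  from 2·(10,1) + (1,0)
step 2: (31, 3)  from 1·(21,2) + (10,1)
step 3: (300, 29)  from 9·(31,3) + (21,2)
step 4: (331, 32)  from 1·(300,29) + (31,3)
step 5: (962, 93)  from 2·(331,32) + (300,29)
fundamental: x₁=962, y₁=93  (since 925444 − 107·8649 = 1)
(x_2, y_2) = (962·962 + 107·93·93, 962·93 + 93·962) = (1850887, 178932)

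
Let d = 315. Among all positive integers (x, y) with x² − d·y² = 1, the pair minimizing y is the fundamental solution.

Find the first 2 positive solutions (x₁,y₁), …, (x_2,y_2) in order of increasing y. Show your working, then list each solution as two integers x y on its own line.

71 4
10081 568

√315 = [17; 1,2,1,34, …], period ℓ=4 (even) → k=3
i=0: a=17 ⇒ p=17, q=1
i=1: a=1 ⇒ p=18, q=1
i=2: a=2 ⇒ p=53, q=3
i=3: a=1 ⇒ p=71, q=4
(x₁, y₁) = (71, 4);  71² − 315·4² = 1 ✓
n=2: (71,4)∘(71,4) = (71·71+315·4·4, 71·4+4·71) = (10081,568)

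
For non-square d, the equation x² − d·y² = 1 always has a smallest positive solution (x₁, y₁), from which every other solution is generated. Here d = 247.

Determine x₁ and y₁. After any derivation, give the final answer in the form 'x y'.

[15; 1,2,1,1,9,1,9,1,1,2,1,30] for √247; ℓ=12 ⇒ convergent index 11
step 0: (15, 1)  from 15·(1,0) + (0,1)
…
step 2: (47, 3)  from 2·(16,1) + (15,1)
step 3: (63, 4)  from 1·(47,3) + (16,1)
…
step 5: (1053, 67)  from 9·(110,7) + (63,4)
step 6: (1163, 74)  from 1·(1053,67) + (110,7)
step 7: (11520, 733)  from 9·(1163,74) + (1053,67)
step 8: (12683, 807)  from 1·(11520,733) + (1163,74)
step 9: (24203, 1540)  from 1·(12683,807) + (11520,733)
step 10: (61089, 3887)  from 2·(24203,1540) + (12683,807)
step 11: (85292, 5427)  from 1·(61089,3887) + (24203,1540)
fundamental: x₁=85292, y₁=5427  (since 7274725264 − 247·29452329 = 1)

85292 5427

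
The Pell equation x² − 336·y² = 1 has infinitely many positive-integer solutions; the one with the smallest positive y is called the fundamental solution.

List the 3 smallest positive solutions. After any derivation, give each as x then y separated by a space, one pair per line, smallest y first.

55 3
6049 330
665335 36297

[18; 3,36] for √336; ℓ=2 ⇒ convergent index 1
i=0: a=18 ⇒ p=18, q=1
i=1: a=3 ⇒ p=55, q=3
→ (55, 3).  Check: 55²=3025, 336·3²=3024, difference 1.
n=2: (55,3)∘(55,3) = (55·55+336·3·3, 55·3+3·55) = (6049,330)
n=3: (6049,330)∘(55,3) = (55·6049+336·3·330, 55·330+3·6049) = (665335,36297)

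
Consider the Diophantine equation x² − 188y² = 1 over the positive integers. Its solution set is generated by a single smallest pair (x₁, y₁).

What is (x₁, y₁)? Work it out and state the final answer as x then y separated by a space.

4607 336

√188 = [13; 1,2,2,6,2,2,1,26, …], period ℓ=8 (even) → k=7
k=0  a_k=13  p_k/q_k = 13/1
k=1  a_k=1  p_k/q_k = 14/1
k=2  a_k=2  p_k/q_k = 41/3
…
k=6  a_k=2  p_k/q_k = 3277/239
k=7  a_k=1  p_k/q_k = 4607/336
(x₁, y₁) = (4607, 336);  4607² − 188·336² = 1 ✓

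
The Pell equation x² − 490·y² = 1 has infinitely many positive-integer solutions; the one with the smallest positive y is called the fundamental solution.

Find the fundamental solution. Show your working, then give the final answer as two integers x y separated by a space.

d=490: √d = [22; 7,2,1,4,4,4,1,2,7,44] (ℓ=10, even), read p_9/q_9
k=0  a_k=22  p_k/q_k = 22/1
…
k=5  a_k=4  p_k/q_k = 9607/434
…
k=7  a_k=1  p_k/q_k = 50315/2273
k=8  a_k=2  p_k/q_k = 141338/6385
k=9  a_k=7  p_k/q_k = 1039681/46968
(x₁, y₁) = (1039681, 46968);  1039681² − 490·46968² = 1 ✓

1039681 46968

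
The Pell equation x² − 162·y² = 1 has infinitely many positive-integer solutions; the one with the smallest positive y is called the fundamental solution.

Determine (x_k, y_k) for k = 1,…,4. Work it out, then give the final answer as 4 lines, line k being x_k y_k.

√162 → a₀=12, period (1,2,1,2,12,2,1,2,1,24); ℓ=10 even so k=9
k=0  a_k=12  p_k/q_k = 12/1
k=1  a_k=1  p_k/q_k = 13/1
k=2  a_k=2  p_k/q_k = 38/3
k=3  a_k=1  p_k/q_k = 51/4
…
k=5  a_k=12  p_k/q_k = 1731/136
…
k=7  a_k=1  p_k/q_k = 5333/419
k=8  a_k=2  p_k/q_k = 14268/1121
k=9  a_k=1  p_k/q_k = 19601/1540
(x₁, y₁) = (19601, 1540);  19601² − 162·1540² = 1 ✓
(19601+1540√162)^2 = 768398401 + 60371080√162
(19601+1540√162)^3 = 30122754096401 + 2366667076620√162
(19601+1540√162)^4 = 1180872205318713601 + 92778082677286160√162

19601 1540
768398401 60371080
30122754096401 2366667076620
1180872205318713601 92778082677286160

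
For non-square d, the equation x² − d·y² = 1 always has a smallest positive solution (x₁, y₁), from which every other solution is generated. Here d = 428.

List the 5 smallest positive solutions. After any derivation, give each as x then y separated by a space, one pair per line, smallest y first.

1850887 89466
6851565373537 331182912684
25362946559057703751 1225964295417811950
93887896135702420679780737 4538242753705644230486616
347551772829818329662915600223687 16799549031354731501369944644834

√428 → a₀=20, period (1,2,4,1,5,10,5,1,4,2,1,40); ℓ=12 even so k=11
step 0: (20, 1)  from 20·(1,0) + (0,1)
step 1: (21, 1)  from 1·(20,1) + (1,0)
step 2: (62, 3)  from 2·(21,1) + (20,1)
step 3: (269, 13)  from 4·(62,3) + (21,1)
step 4: (331, 16)  from 1·(269,13) + (62,3)
…
step 7: (99779, 4823)  from 5·(19571,946) + (1924,93)
step 8: (119350, 5769)  from 1·(99779,4823) + (19571,946)
step 9: (577179, 27899)  from 4·(119350,5769) + (99779,4823)
step 10: (1273708, 61567)  from 2·(577179,27899) + (119350,5769)
step 11: (1850887, 89466)  from 1·(1273708,61567) + (577179,27899)
fundamental: x₁=1850887, y₁=89466  (since 3425782686769 − 428·8004165156 = 1)
(1850887+89466√428)^2 = 6851565373537 + 331182912684√428
(1850887+89466√428)^3 = 25362946559057703751 + 1225964295417811950√428
(1850887+89466√428)^4 = 93887896135702420679780737 + 4538242753705644230486616√428
(1850887+89466√428)^5 = 347551772829818329662915600223687 + 16799549031354731501369944644834√428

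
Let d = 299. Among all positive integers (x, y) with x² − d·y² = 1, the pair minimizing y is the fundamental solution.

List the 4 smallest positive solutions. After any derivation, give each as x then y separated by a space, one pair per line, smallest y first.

d=299: √d = [17; 3,2,3,34] (ℓ=4, even), read p_3/q_3
i=0: a=17 ⇒ p=17, q=1
…
i=2: a=2 ⇒ p=121, q=7
i=3: a=3 ⇒ p=415, q=24
fundamental: x₁=415, y₁=24  (since 172225 − 299·576 = 1)
(x_2, y_2) = (415·415 + 299·24·24, 415·24 + 24·415) = (344449, 19920)
(x_3, y_3) = (415·344449 + 299·24·19920, 415·19920 + 24·344449) = (285892255, 16533576)
(x_4, y_4) = (415·285892255 + 299·24·16533576, 415·16533576 + 24·285892255) = (237290227201, 13722848160)

415 24
344449 19920
285892255 16533576
237290227201 13722848160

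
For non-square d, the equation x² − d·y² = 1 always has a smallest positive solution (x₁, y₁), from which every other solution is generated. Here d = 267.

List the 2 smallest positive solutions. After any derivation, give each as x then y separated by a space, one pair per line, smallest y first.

2402 147
11539207 706188

[16; 2,1,15,1,2,32] for √267; ℓ=6 ⇒ convergent index 5
k=0  a_k=16  p_k/q_k = 16/1
…
k=4  a_k=1  p_k/q_k = 817/50
k=5  a_k=2  p_k/q_k = 2402/147
(x₁, y₁) = (2402, 147);  2402² − 267·147² = 1 ✓
(x_2, y_2) = (2402·2402 + 267·147·147, 2402·147 + 147·2402) = (11539207, 706188)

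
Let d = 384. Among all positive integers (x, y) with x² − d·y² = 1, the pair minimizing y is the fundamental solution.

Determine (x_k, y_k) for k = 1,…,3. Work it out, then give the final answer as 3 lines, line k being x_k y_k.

4801 245
46099201 2352490
442644523201 22588608735

d=384: √d = [19; 1,1,2,9,2,1,1,38] (ℓ=8, even), read p_7/q_7
a_0=19:  p_0=19·1+0=19,  q_0=19·0+1=1
a_1=1:  p_1=1·19+1=20,  q_1=1·1+0=1
a_2=1:  p_2=1·20+19=39,  q_2=1·1+1=2
…
a_4=9:  p_4=9·98+39=921,  q_4=9·5+2=47
a_5=2:  p_5=2·921+98=1940,  q_5=2·47+5=99
a_6=1:  p_6=1·1940+921=2861,  q_6=1·99+47=146
a_7=1:  p_7=1·2861+1940=4801,  q_7=1·146+99=245
(x₁, y₁) = (4801, 245);  4801² − 384·245² = 1 ✓
(x_2, y_2) = (4801·4801 + 384·245·245, 4801·245 + 245·4801) = (46099201, 2352490)
(x_3, y_3) = (4801·46099201 + 384·245·2352490, 4801·2352490 + 245·46099201) = (442644523201, 22588608735)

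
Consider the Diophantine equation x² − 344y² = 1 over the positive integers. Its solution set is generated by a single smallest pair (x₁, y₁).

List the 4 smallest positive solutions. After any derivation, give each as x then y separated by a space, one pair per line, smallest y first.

10405 561
216528049 11674410
4505948689285 242944471539
93768792007492801 5055674441052180

[18; 1,1,4,1,3,1,4,1,1,36] for √344; ℓ=10 ⇒ convergent index 9
i=0: a=18 ⇒ p=18, q=1
…
i=5: a=3 ⇒ p=779, q=42
…
i=8: a=1 ⇒ p=5694, q=307
i=9: a=1 ⇒ p=10405, q=561
fundamental: x₁=10405, y₁=561  (since 108264025 − 344·314721 = 1)
(10405+561√344)^2 = 216528049 + 11674410√344
(10405+561√344)^3 = 4505948689285 + 242944471539√344
(10405+561√344)^4 = 93768792007492801 + 5055674441052180√344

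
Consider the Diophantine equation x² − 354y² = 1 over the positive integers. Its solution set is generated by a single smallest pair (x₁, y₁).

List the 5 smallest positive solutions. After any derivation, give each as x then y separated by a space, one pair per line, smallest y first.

258065 13716
133195088449 7079239080
68745981000924305 3653807666346684
35481863173873866451201 1885839750824434773840
18313254039862772710457447825 973338470589361712155692516

d=354: √d = [18; 1,4,2,2,18,2,2,4,1,36] (ℓ=10, even), read p_9/q_9
step 0: (18, 1)  from 18·(1,0) + (0,1)
…
step 2: (94, 5)  from 4·(19,1) + (18,1)
step 3: (207, 11)  from 2·(94,5) + (19,1)
step 4: (508, 27)  from 2·(207,11) + (94,5)
…
step 7: (47771, 2539)  from 2·(19210,1021) + (9351,497)
step 8: (210294, 11177)  from 4·(47771,2539) + (19210,1021)
step 9: (258065, 13716)  from 1·(210294,11177) + (47771,2539)
fundamental: x₁=258065, y₁=13716  (since 66597544225 − 354·188128656 = 1)
k=2:  x_2 = 258065·258065+354·13716·13716 = 133195088449,  y_2 = 258065·13716+13716·258065 = 7079239080
k=3:  x_3 = 258065·133195088449+354·13716·7079239080 = 68745981000924305,  y_3 = 258065·7079239080+13716·133195088449 = 3653807666346684
k=4:  x_4 = 258065·68745981000924305+354·13716·3653807666346684 = 35481863173873866451201,  y_4 = 258065·3653807666346684+13716·68745981000924305 = 1885839750824434773840
k=5:  x_5 = 258065·35481863173873866451201+354·13716·1885839750824434773840 = 18313254039862772710457447825,  y_5 = 258065·1885839750824434773840+13716·35481863173873866451201 = 973338470589361712155692516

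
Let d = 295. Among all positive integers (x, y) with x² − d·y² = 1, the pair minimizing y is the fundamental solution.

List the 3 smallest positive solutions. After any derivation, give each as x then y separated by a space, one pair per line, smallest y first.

2024999 117900
8201241900001 477494764200
33215013292518224999 1933852840020353700

[17; 5,1,2,3,2,6,2,3,2,1,5,34] for √295; ℓ=12 ⇒ convergent index 11
i=0: a=17 ⇒ p=17, q=1
…
i=4: a=3 ⇒ p=979, q=57
…
i=10: a=1 ⇒ p=355517, q=20699
i=11: a=5 ⇒ p=2024999, q=117900
(x₁, y₁) = (2024999, 117900);  2024999² − 295·117900² = 1 ✓
k=2:  x_2 = 2024999·2024999+295·117900·117900 = 8201241900001,  y_2 = 2024999·117900+117900·2024999 = 477494764200
k=3:  x_3 = 2024999·8201241900001+295·117900·477494764200 = 33215013292518224999,  y_3 = 2024999·477494764200+117900·8201241900001 = 1933852840020353700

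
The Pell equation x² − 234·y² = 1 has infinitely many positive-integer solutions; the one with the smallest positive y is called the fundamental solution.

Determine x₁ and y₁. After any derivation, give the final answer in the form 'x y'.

d=234: √d = [15; 3,2,1,2,1,2,3,30] (ℓ=8, even), read p_7/q_7
i=0: a=15 ⇒ p=15, q=1
i=1: a=3 ⇒ p=46, q=3
…
i=3: a=1 ⇒ p=153, q=10
…
i=6: a=2 ⇒ p=1545, q=101
i=7: a=3 ⇒ p=5201, q=340
fundamental: x₁=5201, y₁=340  (since 27050401 − 234·115600 = 1)

5201 340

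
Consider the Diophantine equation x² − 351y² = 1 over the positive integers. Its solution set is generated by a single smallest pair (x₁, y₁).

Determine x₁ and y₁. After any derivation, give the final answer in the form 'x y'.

d=351: √d = [18; 1,2,1,3,2,2,2,3,1,2,1,36] (ℓ=12, even), read p_11/q_11
i=0: a=18 ⇒ p=18, q=1
i=1: a=1 ⇒ p=19, q=1
i=2: a=2 ⇒ p=56, q=3
…
i=4: a=3 ⇒ p=281, q=15
i=5: a=2 ⇒ p=637, q=34
…
i=7: a=2 ⇒ p=3747, q=200
…
i=9: a=1 ⇒ p=16543, q=883
i=10: a=2 ⇒ p=45882, q=2449
i=11: a=1 ⇒ p=62425, q=3332
(x₁, y₁) = (62425, 3332);  62425² − 351·3332² = 1 ✓

62425 3332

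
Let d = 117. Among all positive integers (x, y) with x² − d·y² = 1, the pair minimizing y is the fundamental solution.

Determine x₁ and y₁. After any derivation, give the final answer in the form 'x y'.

√117 → a₀=10, period (1,4,2,4,1,20); ℓ=6 even so k=5
k=0  a_k=10  p_k/q_k = 10/1
k=1  a_k=1  p_k/q_k = 11/1
k=2  a_k=4  p_k/q_k = 54/5
k=3  a_k=2  p_k/q_k = 119/11
k=4  a_k=4  p_k/q_k = 530/49
k=5  a_k=1  p_k/q_k = 649/60
(x₁, y₁) = (649, 60);  649² − 117·60² = 1 ✓

649 60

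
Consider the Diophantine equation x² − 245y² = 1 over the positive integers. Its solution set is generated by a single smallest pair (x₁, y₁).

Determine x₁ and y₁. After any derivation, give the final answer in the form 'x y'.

51841 3312

√245 = [15; 1,1,1,7,6,7,1,1,1,30, …], period ℓ=10 (even) → k=9
k=0  a_k=15  p_k/q_k = 15/1
…
k=3  a_k=1  p_k/q_k = 47/3
…
k=5  a_k=6  p_k/q_k = 2207/141
…
k=7  a_k=1  p_k/q_k = 18016/1151
k=8  a_k=1  p_k/q_k = 33825/2161
k=9  a_k=1  p_k/q_k = 51841/3312
fundamental: x₁=51841, y₁=3312  (since 2687489281 − 245·10969344 = 1)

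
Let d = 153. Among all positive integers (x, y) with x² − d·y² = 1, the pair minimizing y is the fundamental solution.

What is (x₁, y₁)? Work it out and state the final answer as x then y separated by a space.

[12; 2,1,2,2,2,1,2,24] for √153; ℓ=8 ⇒ convergent index 7
step 0: (12, 1)  from 12·(1,0) + (0,1)
step 1: (25, 2)  from 2·(12,1) + (1,0)
step 2: (37, 3)  from 1·(25,2) + (12,1)
step 3: (99, 8)  from 2·(37,3) + (25,2)
step 4: (235, 19)  from 2·(99,8) + (37,3)
step 5: (569, 46)  from 2·(235,19) + (99,8)
step 6: (804, 65)  from 1·(569,46) + (235,19)
step 7: (2177, 176)  from 2·(804,65) + (569,46)
fundamental: x₁=2177, y₁=176  (since 4739329 − 153·30976 = 1)

2177 176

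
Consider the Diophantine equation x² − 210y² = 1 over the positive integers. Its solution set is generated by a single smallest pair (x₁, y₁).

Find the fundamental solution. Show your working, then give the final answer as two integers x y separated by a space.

√210 = [14; 2,28, …], period ℓ=2 (even) → k=1
a_0=14:  p_0=14·1+0=14,  q_0=14·0+1=1
a_1=2:  p_1=2·14+1=29,  q_1=2·1+0=2
→ (29, 2).  Check: 29²=841, 210·2²=840, difference 1.

29 2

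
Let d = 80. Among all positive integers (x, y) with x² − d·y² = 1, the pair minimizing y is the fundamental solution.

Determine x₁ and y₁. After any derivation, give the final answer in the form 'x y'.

9 1

d=80: √d = [8; 1,16] (ℓ=2, even), read p_1/q_1
step 0: (8, 1)  from 8·(1,0) + (0,1)
step 1: (9, 1)  from 1·(8,1) + (1,0)
fundamental: x₁=9, y₁=1  (since 81 − 80·1 = 1)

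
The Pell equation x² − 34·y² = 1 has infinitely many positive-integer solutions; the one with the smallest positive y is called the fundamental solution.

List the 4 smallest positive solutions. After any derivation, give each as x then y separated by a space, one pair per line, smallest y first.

35 6
2449 420
171395 29394
11995201 2057160

√34 → a₀=5, period (1,4,1,10); ℓ=4 even so k=3
i=0: a=5 ⇒ p=5, q=1
i=1: a=1 ⇒ p=6, q=1
i=2: a=4 ⇒ p=29, q=5
i=3: a=1 ⇒ p=35, q=6
→ (35, 6).  Check: 35²=1225, 34·6²=1224, difference 1.
(x_2, y_2) = (35·35 + 34·6·6, 35·6 + 6·35) = (2449, 420)
(x_3, y_3) = (35·2449 + 34·6·420, 35·420 + 6·2449) = (171395, 29394)
(x_4, y_4) = (35·171395 + 34·6·29394, 35·29394 + 6·171395) = (11995201, 2057160)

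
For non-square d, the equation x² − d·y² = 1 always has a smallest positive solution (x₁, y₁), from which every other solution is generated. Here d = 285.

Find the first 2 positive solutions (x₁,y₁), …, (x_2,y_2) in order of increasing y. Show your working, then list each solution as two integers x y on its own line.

2431 144
11819521 700128

√285 → a₀=16, period (1,7,2,7,1,32); ℓ=6 even so k=5
step 0: (16, 1)  from 16·(1,0) + (0,1)
step 1: (17, 1)  from 1·(16,1) + (1,0)
…
step 3: (287, 17)  from 2·(135,8) + (17,1)
step 4: (2144, 127)  from 7·(287,17) + (135,8)
step 5: (2431, 144)  from 1·(2144,127) + (287,17)
fundamental: x₁=2431, y₁=144  (since 5909761 − 285·20736 = 1)
n=2: (2431,144)∘(2431,144) = (2431·2431+285·144·144, 2431·144+144·2431) = (11819521,700128)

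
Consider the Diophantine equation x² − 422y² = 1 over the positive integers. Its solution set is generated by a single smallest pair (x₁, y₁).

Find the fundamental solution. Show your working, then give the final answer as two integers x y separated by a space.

√422 → a₀=20, period (1,1,5,2,1,…,1,1,40); ℓ=14 even so k=13
a_0=20:  p_0=20·1+0=20,  q_0=20·0+1=1
a_1=1:  p_1=1·20+1=21,  q_1=1·1+0=1
…
a_3=5:  p_3=5·41+21=226,  q_3=5·2+1=11
a_4=2:  p_4=2·226+41=493,  q_4=2·11+2=24
a_5=1:  p_5=1·493+226=719,  q_5=1·24+11=35
a_6=3:  p_6=3·719+493=2650,  q_6=3·35+24=129
a_7=20:  p_7=20·2650+719=53719,  q_7=20·129+35=2615
a_8=3:  p_8=3·53719+2650=163807,  q_8=3·2615+129=7974
a_9=1:  p_9=1·163807+53719=217526,  q_9=1·7974+2615=10589
a_10=2:  p_10=2·217526+163807=598859,  q_10=2·10589+7974=29152
a_11=5:  p_11=5·598859+217526=3211821,  q_11=5·29152+10589=156349
a_12=1:  p_12=1·3211821+598859=3810680,  q_12=1·156349+29152=185501
a_13=1:  p_13=1·3810680+3211821=7022501,  q_13=1·185501+156349=341850
(x₁, y₁) = (7022501, 341850);  7022501² − 422·341850² = 1 ✓

7022501 341850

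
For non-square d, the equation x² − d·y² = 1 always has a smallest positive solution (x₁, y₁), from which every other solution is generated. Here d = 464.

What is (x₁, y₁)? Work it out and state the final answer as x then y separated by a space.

√464 → a₀=21, period (1,1,5,1,1,1,5,1,1,42); ℓ=10 even so k=9
k=0  a_k=21  p_k/q_k = 21/1
…
k=8  a_k=1  p_k/q_k = 5299/246
k=9  a_k=1  p_k/q_k = 9801/455
→ (9801, 455).  Check: 9801²=96059601, 464·455²=96059600, difference 1.

9801 455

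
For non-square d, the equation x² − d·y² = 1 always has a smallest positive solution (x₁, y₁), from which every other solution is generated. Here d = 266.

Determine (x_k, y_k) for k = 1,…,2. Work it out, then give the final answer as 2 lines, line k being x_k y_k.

√266 = [16; 3,4,3,32, …], period ℓ=4 (even) → k=3
i=0: a=16 ⇒ p=16, q=1
i=1: a=3 ⇒ p=49, q=3
i=2: a=4 ⇒ p=212, q=13
i=3: a=3 ⇒ p=685, q=42
fundamental: x₁=685, y₁=42  (since 469225 − 266·1764 = 1)
(x_2, y_2) = (685·685 + 266·42·42, 685·42 + 42·685) = (938449, 57540)

685 42
938449 57540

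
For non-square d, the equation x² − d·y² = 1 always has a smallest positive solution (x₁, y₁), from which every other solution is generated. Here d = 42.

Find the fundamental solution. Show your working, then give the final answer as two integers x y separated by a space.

13 2

√42 → a₀=6, period (2,12); ℓ=2 even so k=1
step 0: (6, 1)  from 6·(1,0) + (0,1)
step 1: (13, 2)  from 2·(6,1) + (1,0)
fundamental: x₁=13, y₁=2  (since 169 − 42·4 = 1)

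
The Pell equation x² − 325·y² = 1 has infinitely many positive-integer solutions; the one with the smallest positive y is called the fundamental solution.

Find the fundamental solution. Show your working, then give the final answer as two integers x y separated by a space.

d=325: √d = [18; 36] (ℓ=1, odd), read p_1/q_1
a_0=18:  p_0=18·1+0=18,  q_0=18·0+1=1
a_1=36:  p_1=36·18+1=649,  q_1=36·1+0=36
→ (649, 36).  Check: 649²=421201, 325·36²=421200, difference 1.

649 36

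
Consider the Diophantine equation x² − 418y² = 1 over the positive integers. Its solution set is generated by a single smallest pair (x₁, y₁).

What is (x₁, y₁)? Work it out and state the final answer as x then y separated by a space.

d=418: √d = [20; 2,4,20,4,2,40] (ℓ=6, even), read p_5/q_5
step 0: (20, 1)  from 20·(1,0) + (0,1)
step 1: (41, 2)  from 2·(20,1) + (1,0)
step 2: (184, 9)  from 4·(41,2) + (20,1)
step 3: (3721, 182)  from 20·(184,9) + (41,2)
step 4: (15068, 737)  from 4·(3721,182) + (184,9)
step 5: (33857, 1656)  from 2·(15068,737) + (3721,182)
(x₁, y₁) = (33857, 1656);  33857² − 418·1656² = 1 ✓

33857 1656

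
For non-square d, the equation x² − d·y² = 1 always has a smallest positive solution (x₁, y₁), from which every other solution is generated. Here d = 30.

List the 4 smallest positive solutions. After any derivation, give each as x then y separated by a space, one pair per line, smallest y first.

√30 = [5; 2,10, …], period ℓ=2 (even) → k=1
a_0=5:  p_0=5·1+0=5,  q_0=5·0+1=1
a_1=2:  p_1=2·5+1=11,  q_1=2·1+0=2
→ (11, 2).  Check: 11²=121, 30·2²=120, difference 1.
n=2: (11,2)∘(11,2) = (11·11+30·2·2, 11·2+2·11) = (241,44)
n=3: (241,44)∘(11,2) = (11·241+30·2·44, 11·44+2·241) = (5291,966)
n=4: (5291,966)∘(11,2) = (11·5291+30·2·966, 11·966+2·5291) = (116161,21208)

11 2
241 44
5291 966
116161 21208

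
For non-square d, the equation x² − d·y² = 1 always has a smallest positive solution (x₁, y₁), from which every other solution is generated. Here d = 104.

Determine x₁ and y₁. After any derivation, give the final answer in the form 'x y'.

√104 = [10; 5,20, …], period ℓ=2 (even) → k=1
a_0=10:  p_0=10·1+0=10,  q_0=10·0+1=1
a_1=5:  p_1=5·10+1=51,  q_1=5·1+0=5
→ (51, 5).  Check: 51²=2601, 104·5²=2600, difference 1.

51 5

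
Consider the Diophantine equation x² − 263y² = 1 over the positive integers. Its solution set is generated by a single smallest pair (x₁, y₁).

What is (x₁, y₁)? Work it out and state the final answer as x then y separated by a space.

d=263: √d = [16; 4,1,1,1,1,15,1,1,1,1,4,32] (ℓ=12, even), read p_11/q_11
a_0=16:  p_0=16·1+0=16,  q_0=16·0+1=1
a_1=4:  p_1=4·16+1=65,  q_1=4·1+0=4
a_2=1:  p_2=1·65+16=81,  q_2=1·4+1=5
a_3=1:  p_3=1·81+65=146,  q_3=1·5+4=9
a_4=1:  p_4=1·146+81=227,  q_4=1·9+5=14
…
a_6=15:  p_6=15·373+227=5822,  q_6=15·23+14=359
…
a_8=1:  p_8=1·6195+5822=12017,  q_8=1·382+359=741
a_9=1:  p_9=1·12017+6195=18212,  q_9=1·741+382=1123
a_10=1:  p_10=1·18212+12017=30229,  q_10=1·1123+741=1864
a_11=4:  p_11=4·30229+18212=139128,  q_11=4·1864+1123=8579
fundamental: x₁=139128, y₁=8579  (since 19356600384 − 263·73599241 = 1)

139128 8579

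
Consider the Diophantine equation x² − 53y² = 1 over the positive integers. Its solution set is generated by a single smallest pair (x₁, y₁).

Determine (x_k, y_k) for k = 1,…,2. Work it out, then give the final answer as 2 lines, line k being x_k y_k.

d=53: √d = [7; 3,1,1,3,14] (ℓ=5, odd), read p_9/q_9
a_0=7:  p_0=7·1+0=7,  q_0=7·0+1=1
a_1=3:  p_1=3·7+1=22,  q_1=3·1+0=3
…
a_3=1:  p_3=1·29+22=51,  q_3=1·4+3=7
…
a_5=14:  p_5=14·182+51=2599,  q_5=14·25+7=357
…
a_7=1:  p_7=1·7979+2599=10578,  q_7=1·1096+357=1453
a_8=1:  p_8=1·10578+7979=18557,  q_8=1·1453+1096=2549
a_9=3:  p_9=3·18557+10578=66249,  q_9=3·2549+1453=9100
fundamental: x₁=66249, y₁=9100  (since 4388930001 − 53·82810000 = 1)
(x_2, y_2) = (66249·66249 + 53·9100·9100, 66249·9100 + 9100·66249) = (8777860001, 1205731800)

66249 9100
8777860001 1205731800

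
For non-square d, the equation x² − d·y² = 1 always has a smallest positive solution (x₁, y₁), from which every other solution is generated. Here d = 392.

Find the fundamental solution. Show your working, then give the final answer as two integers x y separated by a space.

√392 = [19; 1,3,1,38, …], period ℓ=4 (even) → k=3
i=0: a=19 ⇒ p=19, q=1
i=1: a=1 ⇒ p=20, q=1
i=2: a=3 ⇒ p=79, q=4
i=3: a=1 ⇒ p=99, q=5
fundamental: x₁=99, y₁=5  (since 9801 − 392·25 = 1)

99 5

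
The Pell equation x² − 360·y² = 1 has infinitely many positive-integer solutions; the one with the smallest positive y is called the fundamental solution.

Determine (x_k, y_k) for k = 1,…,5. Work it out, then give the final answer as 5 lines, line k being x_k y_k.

19 1
721 38
27379 1443
1039681 54796
39480499 2080805

√360 = [18; 1,36, …], period ℓ=2 (even) → k=1
i=0: a=18 ⇒ p=18, q=1
i=1: a=1 ⇒ p=19, q=1
fundamental: x₁=19, y₁=1  (since 361 − 360·1 = 1)
(x_2, y_2) = (19·19 + 360·1·1, 19·1 + 1·19) = (721, 38)
(x_3, y_3) = (19·721 + 360·1·38, 19·38 + 1·721) = (27379, 1443)
(x_4, y_4) = (19·27379 + 360·1·1443, 19·1443 + 1·27379) = (1039681, 54796)
(x_5, y_5) = (19·1039681 + 360·1·54796, 19·54796 + 1·1039681) = (39480499, 2080805)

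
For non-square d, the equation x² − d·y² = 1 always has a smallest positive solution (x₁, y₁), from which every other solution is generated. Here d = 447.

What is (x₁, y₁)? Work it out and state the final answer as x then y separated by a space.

148 7

d=447: √d = [21; 7,42] (ℓ=2, even), read p_1/q_1
step 0: (21, 1)  from 21·(1,0) + (0,1)
step 1: (148, 7)  from 7·(21,1) + (1,0)
→ (148, 7).  Check: 148²=21904, 447·7²=21903, difference 1.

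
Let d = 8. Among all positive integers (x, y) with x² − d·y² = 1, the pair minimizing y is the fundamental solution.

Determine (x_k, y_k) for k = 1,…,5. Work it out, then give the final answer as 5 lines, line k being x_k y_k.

√8 → a₀=2, period (1,4); ℓ=2 even so k=1
i=0: a=2 ⇒ p=2, q=1
i=1: a=1 ⇒ p=3, q=1
→ (3, 1).  Check: 3²=9, 8·1²=8, difference 1.
n=2: (3,1)∘(3,1) = (3·3+8·1·1, 3·1+1·3) = (17,6)
n=3: (17,6)∘(3,1) = (3·17+8·1·6, 3·6+1·17) = (99,35)
n=4: (99,35)∘(3,1) = (3·99+8·1·35, 3·35+1·99) = (577,204)
n=5: (577,204)∘(3,1) = (3·577+8·1·204, 3·204+1·577) = (3363,1189)

3 1
17 6
99 35
577 204
3363 1189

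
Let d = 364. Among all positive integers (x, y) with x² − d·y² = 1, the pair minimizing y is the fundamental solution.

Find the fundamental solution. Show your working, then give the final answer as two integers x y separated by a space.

4954951 259710

√364 → a₀=19, period (12,1,2,3,1,8,1,3,2,1,12,38); ℓ=12 even so k=11
step 0: (19, 1)  from 19·(1,0) + (0,1)
…
step 5: (3148, 165)  from 1·(2423,127) + (725,38)
…
step 7: (30755, 1612)  from 1·(27607,1447) + (3148,165)
step 8: (119872, 6283)  from 3·(30755,1612) + (27607,1447)
step 9: (270499, 14178)  from 2·(119872,6283) + (30755,1612)
step 10: (390371, 20461)  from 1·(270499,14178) + (119872,6283)
step 11: (4954951, 259710)  from 12·(390371,20461) + (270499,14178)
fundamental: x₁=4954951, y₁=259710  (since 24551539412401 − 364·67449284100 = 1)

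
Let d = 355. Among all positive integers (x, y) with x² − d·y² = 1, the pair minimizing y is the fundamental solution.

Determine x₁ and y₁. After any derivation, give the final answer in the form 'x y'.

954809 50676

d=355: √d = [18; 1,5,3,3,1,6,1,3,3,5,1,36] (ℓ=12, even), read p_11/q_11
a_0=18:  p_0=18·1+0=18,  q_0=18·0+1=1
…
a_3=3:  p_3=3·113+19=358,  q_3=3·6+1=19
a_4=3:  p_4=3·358+113=1187,  q_4=3·19+6=63
a_5=1:  p_5=1·1187+358=1545,  q_5=1·63+19=82
…
a_7=1:  p_7=1·10457+1545=12002,  q_7=1·555+82=637
…
a_9=3:  p_9=3·46463+12002=151391,  q_9=3·2466+637=8035
a_10=5:  p_10=5·151391+46463=803418,  q_10=5·8035+2466=42641
a_11=1:  p_11=1·803418+151391=954809,  q_11=1·42641+8035=50676
(x₁, y₁) = (954809, 50676);  954809² − 355·50676² = 1 ✓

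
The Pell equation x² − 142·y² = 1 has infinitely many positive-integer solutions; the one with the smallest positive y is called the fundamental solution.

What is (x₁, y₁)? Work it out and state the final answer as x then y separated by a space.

√142 = [11; 1,10,1,22, …], period ℓ=4 (even) → k=3
step 0: (11, 1)  from 11·(1,0) + (0,1)
step 1: (12, 1)  from 1·(11,1) + (1,0)
step 2: (131, 11)  from 10·(12,1) + (11,1)
step 3: (143, 12)  from 1·(131,11) + (12,1)
→ (143, 12).  Check: 143²=20449, 142·12²=20448, difference 1.

143 12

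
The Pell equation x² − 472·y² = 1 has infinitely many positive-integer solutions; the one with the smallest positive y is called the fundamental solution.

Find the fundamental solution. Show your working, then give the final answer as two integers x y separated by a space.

306917 14127

√472 = [21; 1,2,1,1,1,…,2,1,42, …], period ℓ=14 (even) → k=13
step 0: (21, 1)  from 21·(1,0) + (0,1)
step 1: (22, 1)  from 1·(21,1) + (1,0)
step 2: (65, 3)  from 2·(22,1) + (21,1)
step 3: (87, 4)  from 1·(65,3) + (22,1)
step 4: (152, 7)  from 1·(87,4) + (65,3)
…
step 6: (1108, 51)  from 4·(239,11) + (152,7)
step 7: (5779, 266)  from 5·(1108,51) + (239,11)
step 8: (24224, 1115)  from 4·(5779,266) + (1108,51)
step 9: (30003, 1381)  from 1·(24224,1115) + (5779,266)
step 10: (54227, 2496)  from 1·(30003,1381) + (24224,1115)
…
step 12: (222687, 10250)  from 2·(84230,3877) + (54227,2496)
step 13: (306917, 14127)  from 1·(222687,10250) + (84230,3877)
(x₁, y₁) = (306917, 14127);  306917² − 472·14127² = 1 ✓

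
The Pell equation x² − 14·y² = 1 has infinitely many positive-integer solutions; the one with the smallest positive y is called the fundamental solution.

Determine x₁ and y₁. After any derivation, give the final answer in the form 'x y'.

15 4

√14 → a₀=3, period (1,2,1,6); ℓ=4 even so k=3
i=0: a=3 ⇒ p=3, q=1
…
i=2: a=2 ⇒ p=11, q=3
i=3: a=1 ⇒ p=15, q=4
fundamental: x₁=15, y₁=4  (since 225 − 14·16 = 1)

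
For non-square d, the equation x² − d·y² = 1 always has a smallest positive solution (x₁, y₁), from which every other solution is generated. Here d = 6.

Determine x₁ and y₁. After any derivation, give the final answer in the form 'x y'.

√6 = [2; 2,4, …], period ℓ=2 (even) → k=1
i=0: a=2 ⇒ p=2, q=1
i=1: a=2 ⇒ p=5, q=2
→ (5, 2).  Check: 5²=25, 6·2²=24, difference 1.

5 2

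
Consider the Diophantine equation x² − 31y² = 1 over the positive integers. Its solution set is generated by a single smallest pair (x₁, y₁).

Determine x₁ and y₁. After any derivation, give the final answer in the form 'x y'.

[5; 1,1,3,5,3,1,1,10] for √31; ℓ=8 ⇒ convergent index 7
k=0  a_k=5  p_k/q_k = 5/1
…
k=2  a_k=1  p_k/q_k = 11/2
…
k=6  a_k=1  p_k/q_k = 863/155
k=7  a_k=1  p_k/q_k = 1520/273
fundamental: x₁=1520, y₁=273  (since 2310400 − 31·74529 = 1)

1520 273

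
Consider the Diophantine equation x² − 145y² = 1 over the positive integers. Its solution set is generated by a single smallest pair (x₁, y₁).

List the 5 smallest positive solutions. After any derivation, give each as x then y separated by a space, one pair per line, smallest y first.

√145 = [12; 24, …], period ℓ=1 (odd) → k=1
k=0  a_k=12  p_k/q_k = 12/1
k=1  a_k=24  p_k/q_k = 289/24
fundamental: x₁=289, y₁=24  (since 83521 − 145·576 = 1)
k=2:  x_2 = 289·289+145·24·24 = 167041,  y_2 = 289·24+24·289 = 13872
k=3:  x_3 = 289·167041+145·24·13872 = 96549409,  y_3 = 289·13872+24·167041 = 8017992
k=4:  x_4 = 289·96549409+145·24·8017992 = 55805391361,  y_4 = 289·8017992+24·96549409 = 4634385504
k=5:  x_5 = 289·55805391361+145·24·4634385504 = 32255419657249,  y_5 = 289·4634385504+24·55805391361 = 2678666803320

289 24
167041 13872
96549409 8017992
55805391361 4634385504
32255419657249 2678666803320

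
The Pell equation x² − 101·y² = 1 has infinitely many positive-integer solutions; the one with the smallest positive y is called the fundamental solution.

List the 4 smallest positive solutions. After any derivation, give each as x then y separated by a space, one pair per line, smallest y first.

201 20
80801 8040
32481801 3232060
13057603201 1299280080

√101 → a₀=10, period (20); ℓ=1 odd so k=1
k=0  a_k=10  p_k/q_k = 10/1
k=1  a_k=20  p_k/q_k = 201/20
→ (201, 20).  Check: 201²=40401, 101·20²=40400, difference 1.
n=2: (201,20)∘(201,20) = (201·201+101·20·20, 201·20+20·201) = (80801,8040)
n=3: (80801,8040)∘(201,20) = (201·80801+101·20·8040, 201·8040+20·80801) = (32481801,3232060)
n=4: (32481801,3232060)∘(201,20) = (201·32481801+101·20·3232060, 201·3232060+20·32481801) = (13057603201,1299280080)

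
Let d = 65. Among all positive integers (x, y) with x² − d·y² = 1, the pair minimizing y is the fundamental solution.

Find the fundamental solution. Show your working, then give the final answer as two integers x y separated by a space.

√65 = [8; 16, …], period ℓ=1 (odd) → k=1
step 0: (8, 1)  from 8·(1,0) + (0,1)
step 1: (129, 16)  from 16·(8,1) + (1,0)
fundamental: x₁=129, y₁=16  (since 16641 − 65·256 = 1)

129 16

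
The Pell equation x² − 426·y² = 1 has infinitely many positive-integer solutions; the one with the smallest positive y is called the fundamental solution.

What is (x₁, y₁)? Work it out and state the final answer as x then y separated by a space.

88751 4300

√426 = [20; 1,1,1,3,2,6,2,3,1,1,1,40, …], period ℓ=12 (even) → k=11
i=0: a=20 ⇒ p=20, q=1
i=1: a=1 ⇒ p=21, q=1
i=2: a=1 ⇒ p=41, q=2
…
i=5: a=2 ⇒ p=516, q=25
i=6: a=6 ⇒ p=3323, q=161
i=7: a=2 ⇒ p=7162, q=347
i=8: a=3 ⇒ p=24809, q=1202
i=9: a=1 ⇒ p=31971, q=1549
i=10: a=1 ⇒ p=56780, q=2751
i=11: a=1 ⇒ p=88751, q=4300
fundamental: x₁=88751, y₁=4300  (since 7876740001 − 426·18490000 = 1)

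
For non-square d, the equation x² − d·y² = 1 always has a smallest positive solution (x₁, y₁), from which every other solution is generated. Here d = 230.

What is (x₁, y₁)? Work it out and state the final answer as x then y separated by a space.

[15; 6,30] for √230; ℓ=2 ⇒ convergent index 1
step 0: (15, 1)  from 15·(1,0) + (0,1)
step 1: (91, 6)  from 6·(15,1) + (1,0)
fundamental: x₁=91, y₁=6  (since 8281 − 230·36 = 1)

91 6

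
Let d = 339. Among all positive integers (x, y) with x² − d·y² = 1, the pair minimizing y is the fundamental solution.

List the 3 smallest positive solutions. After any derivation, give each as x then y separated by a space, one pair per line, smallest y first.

√339 = [18; 2,2,2,1,17,1,2,2,2,36, …], period ℓ=10 (even) → k=9
a_0=18:  p_0=18·1+0=18,  q_0=18·0+1=1
…
a_3=2:  p_3=2·92+37=221,  q_3=2·5+2=12
…
a_5=17:  p_5=17·313+221=5542,  q_5=17·17+12=301
a_6=1:  p_6=1·5542+313=5855,  q_6=1·301+17=318
…
a_8=2:  p_8=2·17252+5855=40359,  q_8=2·937+318=2192
a_9=2:  p_9=2·40359+17252=97970,  q_9=2·2192+937=5321
→ (97970, 5321).  Check: 97970²=9598120900, 339·5321²=9598120899, difference 1.
(97970+5321√339)^2 = 19196241799 + 1042596740√339
(97970+5321√339)^3 = 3761311617998090 + 204286405230279√339

97970 5321
19196241799 1042596740
3761311617998090 204286405230279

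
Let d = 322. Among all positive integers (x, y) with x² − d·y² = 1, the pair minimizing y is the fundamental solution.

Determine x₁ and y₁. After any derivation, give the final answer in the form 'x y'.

d=322: √d = [17; 1,16,1,34] (ℓ=4, even), read p_3/q_3
k=0  a_k=17  p_k/q_k = 17/1
…
k=2  a_k=16  p_k/q_k = 305/17
k=3  a_k=1  p_k/q_k = 323/18
(x₁, y₁) = (323, 18);  323² − 322·18² = 1 ✓

323 18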